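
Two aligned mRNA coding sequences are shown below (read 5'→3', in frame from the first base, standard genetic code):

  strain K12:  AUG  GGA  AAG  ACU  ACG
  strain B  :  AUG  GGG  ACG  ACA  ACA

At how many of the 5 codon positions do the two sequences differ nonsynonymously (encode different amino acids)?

Codon 1: AUG Met / AUG Met — identical.
Codon 2: GGA Gly / GGG Gly — synonymous.
Codon 3: AAG Lys / ACG Thr — nonsynonymous.
Codon 4: ACU Thr / ACA Thr — synonymous.
Codon 5: ACG Thr / ACA Thr — synonymous.
Nonsynonymous differences: 1.

1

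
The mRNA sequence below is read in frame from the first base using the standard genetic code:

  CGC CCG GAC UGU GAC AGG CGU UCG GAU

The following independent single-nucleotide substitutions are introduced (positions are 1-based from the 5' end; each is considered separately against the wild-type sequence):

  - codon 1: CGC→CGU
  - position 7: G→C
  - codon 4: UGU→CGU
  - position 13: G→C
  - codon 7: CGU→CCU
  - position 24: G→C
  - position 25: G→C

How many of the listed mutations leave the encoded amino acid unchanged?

Codon 1: CGC (Arg) → CGU (Arg) — synonymous.
Codon 3: GAC (Asp) → CAC (His) — missense.
Codon 4: UGU (Cys) → CGU (Arg) — missense.
Codon 5: GAC (Asp) → CAC (His) — missense.
Codon 7: CGU (Arg) → CCU (Pro) — missense.
Codon 8: UCG (Ser) → UCC (Ser) — synonymous.
Codon 9: GAU (Asp) → CAU (His) — missense.
Synonymous: 2 of 7.

2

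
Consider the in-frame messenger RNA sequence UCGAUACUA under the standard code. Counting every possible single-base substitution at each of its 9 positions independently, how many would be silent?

9

Codon 1 (UCG, Ser): 3 synonymous substitutions.
Codon 2 (AUA, Ile): 2 synonymous substitutions.
Codon 3 (CUA, Leu): 4 synonymous substitutions.
Total: 3 + 2 + 4 = 9.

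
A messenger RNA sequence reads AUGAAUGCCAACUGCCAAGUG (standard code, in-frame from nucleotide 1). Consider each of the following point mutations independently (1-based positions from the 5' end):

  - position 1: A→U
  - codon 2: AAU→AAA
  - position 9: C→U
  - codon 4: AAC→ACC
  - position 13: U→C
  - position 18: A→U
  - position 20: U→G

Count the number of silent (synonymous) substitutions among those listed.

Codon 1: AUG (Met) → UUG (Leu) — missense.
Codon 2: AAU (Asn) → AAA (Lys) — missense.
Codon 3: GCC (Ala) → GCU (Ala) — synonymous.
Codon 4: AAC (Asn) → ACC (Thr) — missense.
Codon 5: UGC (Cys) → CGC (Arg) — missense.
Codon 6: CAA (Gln) → CAU (His) — missense.
Codon 7: GUG (Val) → GGG (Gly) — missense.
Synonymous: 1 of 7.

1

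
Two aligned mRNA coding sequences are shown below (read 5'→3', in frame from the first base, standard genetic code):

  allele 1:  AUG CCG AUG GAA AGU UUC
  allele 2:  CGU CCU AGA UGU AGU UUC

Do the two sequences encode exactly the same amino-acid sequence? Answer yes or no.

no

Codon 1: AUG Met / CGU Arg — nonsynonymous.
Codon 2: CCG Pro / CCU Pro — synonymous.
Codon 3: AUG Met / AGA Arg — nonsynonymous.
Codon 4: GAA Glu / UGU Cys — nonsynonymous.
Codon 5: AGU Ser / AGU Ser — identical.
Codon 6: UUC Phe / UUC Phe — identical.
Nonsynonymous differences: 3 → different protein.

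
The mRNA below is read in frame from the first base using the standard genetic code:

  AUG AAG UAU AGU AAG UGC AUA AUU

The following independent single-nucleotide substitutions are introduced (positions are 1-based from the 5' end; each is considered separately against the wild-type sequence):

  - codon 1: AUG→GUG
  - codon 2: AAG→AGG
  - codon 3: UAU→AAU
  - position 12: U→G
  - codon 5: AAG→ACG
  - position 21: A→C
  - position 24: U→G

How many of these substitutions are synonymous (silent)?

1

Codon 1: AUG (Met) → GUG (Val) — missense.
Codon 2: AAG (Lys) → AGG (Arg) — missense.
Codon 3: UAU (Tyr) → AAU (Asn) — missense.
Codon 4: AGU (Ser) → AGG (Arg) — missense.
Codon 5: AAG (Lys) → ACG (Thr) — missense.
Codon 7: AUA (Ile) → AUC (Ile) — synonymous.
Codon 8: AUU (Ile) → AUG (Met) — missense.
Synonymous: 1 of 7.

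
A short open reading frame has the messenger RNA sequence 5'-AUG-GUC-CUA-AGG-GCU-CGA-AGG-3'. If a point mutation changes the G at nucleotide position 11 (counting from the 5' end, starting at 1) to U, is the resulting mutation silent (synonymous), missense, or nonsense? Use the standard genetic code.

missense

Position 11 falls in codon 4: AGG → Arg.
After the substitution the codon is AUG → Met.
Arg ≠ Met, so this is a missense mutation.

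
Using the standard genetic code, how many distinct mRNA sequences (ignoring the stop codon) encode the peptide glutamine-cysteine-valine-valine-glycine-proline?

Gln: 2 codons.
Cys: 2 codons.
Val: 4 codons.
Val: 4 codons.
Gly: 4 codons.
Pro: 4 codons.
2 × 2 × 4 × 4 × 4 × 4 = 1024.

1024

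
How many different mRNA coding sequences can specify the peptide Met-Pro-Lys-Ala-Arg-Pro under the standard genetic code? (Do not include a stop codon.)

Met: 1 codon.
Pro: 4 codons.
Lys: 2 codons.
Ala: 4 codons.
Arg: 6 codons.
Pro: 4 codons.
1 × 4 × 2 × 4 × 6 × 4 = 768.

768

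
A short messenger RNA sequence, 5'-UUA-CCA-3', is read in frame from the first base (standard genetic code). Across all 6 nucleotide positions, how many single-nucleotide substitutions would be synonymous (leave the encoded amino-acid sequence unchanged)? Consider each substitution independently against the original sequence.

5

Codon 1 (UUA, Leu): 2 synonymous substitutions.
Codon 2 (CCA, Pro): 3 synonymous substitutions.
Total: 2 + 3 = 5.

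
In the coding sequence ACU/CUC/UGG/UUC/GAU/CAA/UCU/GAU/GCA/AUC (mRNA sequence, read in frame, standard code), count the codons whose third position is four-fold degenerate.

4

Codon 1 ACU (Thr): third position 4-fold.
Codon 2 CUC (Leu): third position 4-fold.
Codon 3 UGG (Trp): third position 1-fold.
Codon 4 UUC (Phe): third position 2-fold.
Codon 5 GAU (Asp): third position 2-fold.
Codon 6 CAA (Gln): third position 2-fold.
Codon 7 UCU (Ser): third position 4-fold.
Codon 8 GAU (Asp): third position 2-fold.
Codon 9 GCA (Ala): third position 4-fold.
Codon 10 AUC (Ile): third position 3-fold.
Four-fold degenerate third positions: 4.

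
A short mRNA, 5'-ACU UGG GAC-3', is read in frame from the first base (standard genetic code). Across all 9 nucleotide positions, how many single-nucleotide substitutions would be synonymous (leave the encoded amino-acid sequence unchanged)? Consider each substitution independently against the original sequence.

4

Codon 1 (ACU, Thr): 3 synonymous substitutions.
Codon 2 (UGG, Trp): 0 synonymous substitutions.
Codon 3 (GAC, Asp): 1 synonymous substitution.
Total: 3 + 0 + 1 = 4.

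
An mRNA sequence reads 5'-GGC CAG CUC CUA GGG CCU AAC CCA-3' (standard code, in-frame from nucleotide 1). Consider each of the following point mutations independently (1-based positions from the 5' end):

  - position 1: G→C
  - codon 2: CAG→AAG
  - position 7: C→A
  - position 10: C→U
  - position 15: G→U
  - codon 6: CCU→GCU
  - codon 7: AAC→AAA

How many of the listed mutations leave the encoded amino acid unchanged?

2

Codon 1: GGC (Gly) → CGC (Arg) — missense.
Codon 2: CAG (Gln) → AAG (Lys) — missense.
Codon 3: CUC (Leu) → AUC (Ile) — missense.
Codon 4: CUA (Leu) → UUA (Leu) — synonymous.
Codon 5: GGG (Gly) → GGU (Gly) — synonymous.
Codon 6: CCU (Pro) → GCU (Ala) — missense.
Codon 7: AAC (Asn) → AAA (Lys) — missense.
Synonymous: 2 of 7.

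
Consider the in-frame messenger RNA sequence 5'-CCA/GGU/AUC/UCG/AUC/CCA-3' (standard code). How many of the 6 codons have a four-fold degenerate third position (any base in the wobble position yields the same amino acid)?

4

Codon 1 CCA (Pro): third position 4-fold.
Codon 2 GGU (Gly): third position 4-fold.
Codon 3 AUC (Ile): third position 3-fold.
Codon 4 UCG (Ser): third position 4-fold.
Codon 5 AUC (Ile): third position 3-fold.
Codon 6 CCA (Pro): third position 4-fold.
Four-fold degenerate third positions: 4.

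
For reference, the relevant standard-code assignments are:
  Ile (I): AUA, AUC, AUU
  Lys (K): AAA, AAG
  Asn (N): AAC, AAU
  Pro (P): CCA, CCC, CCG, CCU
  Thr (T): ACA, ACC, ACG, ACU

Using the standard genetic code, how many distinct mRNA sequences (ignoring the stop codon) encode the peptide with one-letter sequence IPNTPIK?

Ile: 3 codons.
Pro: 4 codons.
Asn: 2 codons.
Thr: 4 codons.
Pro: 4 codons.
Ile: 3 codons.
Lys: 2 codons.
3 × 4 × 2 × 4 × 4 × 3 × 2 = 2304.

2304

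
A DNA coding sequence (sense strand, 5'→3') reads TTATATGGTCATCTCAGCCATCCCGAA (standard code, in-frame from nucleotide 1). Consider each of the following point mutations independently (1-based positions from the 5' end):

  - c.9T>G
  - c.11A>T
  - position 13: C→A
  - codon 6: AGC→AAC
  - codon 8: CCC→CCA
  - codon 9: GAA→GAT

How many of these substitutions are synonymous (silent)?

2

Codon 3: GGT (Gly) → GGG (Gly) — synonymous.
Codon 4: CAT (His) → CTT (Leu) — missense.
Codon 5: CTC (Leu) → ATC (Ile) — missense.
Codon 6: AGC (Ser) → AAC (Asn) — missense.
Codon 8: CCC (Pro) → CCA (Pro) — synonymous.
Codon 9: GAA (Glu) → GAT (Asp) — missense.
Synonymous: 2 of 6.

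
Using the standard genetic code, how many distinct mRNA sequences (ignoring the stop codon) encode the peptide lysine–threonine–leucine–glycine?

Lys: 2 codons.
Thr: 4 codons.
Leu: 6 codons.
Gly: 4 codons.
2 × 4 × 6 × 4 = 192.

192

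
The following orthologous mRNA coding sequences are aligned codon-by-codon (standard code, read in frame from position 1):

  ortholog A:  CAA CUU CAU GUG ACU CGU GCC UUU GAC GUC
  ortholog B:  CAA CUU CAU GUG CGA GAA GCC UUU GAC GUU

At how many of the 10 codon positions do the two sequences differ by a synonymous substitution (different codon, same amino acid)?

Codon 1: CAA Gln / CAA Gln — identical.
Codon 2: CUU Leu / CUU Leu — identical.
Codon 3: CAU His / CAU His — identical.
Codon 4: GUG Val / GUG Val — identical.
Codon 5: ACU Thr / CGA Arg — nonsynonymous.
Codon 6: CGU Arg / GAA Glu — nonsynonymous.
Codon 7: GCC Ala / GCC Ala — identical.
Codon 8: UUU Phe / UUU Phe — identical.
Codon 9: GAC Asp / GAC Asp — identical.
Codon 10: GUC Val / GUU Val — synonymous.
Synonymous differences: 1.

1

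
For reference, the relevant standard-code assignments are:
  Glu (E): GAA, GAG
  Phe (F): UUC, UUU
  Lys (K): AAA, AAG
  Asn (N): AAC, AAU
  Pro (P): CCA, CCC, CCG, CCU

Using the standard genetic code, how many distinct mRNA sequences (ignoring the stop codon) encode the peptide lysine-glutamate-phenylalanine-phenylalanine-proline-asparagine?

128

Lys: 2 codons.
Glu: 2 codons.
Phe: 2 codons.
Phe: 2 codons.
Pro: 4 codons.
Asn: 2 codons.
2 × 2 × 2 × 2 × 4 × 2 = 128.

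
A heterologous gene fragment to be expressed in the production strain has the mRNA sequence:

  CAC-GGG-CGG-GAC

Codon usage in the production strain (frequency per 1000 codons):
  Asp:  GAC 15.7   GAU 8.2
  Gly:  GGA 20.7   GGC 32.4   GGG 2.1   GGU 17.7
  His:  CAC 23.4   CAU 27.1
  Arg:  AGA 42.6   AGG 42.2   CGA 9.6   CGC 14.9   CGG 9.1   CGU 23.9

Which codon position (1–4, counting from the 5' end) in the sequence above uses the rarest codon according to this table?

Codon 1 CAC (His): 23.4 per 1000.
Codon 2 GGG (Gly): 2.1 per 1000.
Codon 3 CGG (Arg): 9.1 per 1000.
Codon 4 GAC (Asp): 15.7 per 1000.
Lowest frequency is 2.1 at codon 2.

2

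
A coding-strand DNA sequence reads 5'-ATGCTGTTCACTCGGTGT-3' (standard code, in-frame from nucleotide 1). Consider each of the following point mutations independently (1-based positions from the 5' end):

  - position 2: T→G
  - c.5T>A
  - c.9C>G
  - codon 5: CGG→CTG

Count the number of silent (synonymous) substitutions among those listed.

0

Codon 1: ATG (Met) → AGG (Arg) — missense.
Codon 2: CTG (Leu) → CAG (Gln) — missense.
Codon 3: TTC (Phe) → TTG (Leu) — missense.
Codon 5: CGG (Arg) → CTG (Leu) — missense.
Synonymous: 0 of 4.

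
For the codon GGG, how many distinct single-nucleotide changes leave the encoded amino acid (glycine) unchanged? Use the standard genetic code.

3

Position 1: none → 0 synonymous.
Position 2: none → 0 synonymous.
Position 3: GGT, GGC, GGA → 3 synonymous.
Total: 0 + 0 + 3 = 3.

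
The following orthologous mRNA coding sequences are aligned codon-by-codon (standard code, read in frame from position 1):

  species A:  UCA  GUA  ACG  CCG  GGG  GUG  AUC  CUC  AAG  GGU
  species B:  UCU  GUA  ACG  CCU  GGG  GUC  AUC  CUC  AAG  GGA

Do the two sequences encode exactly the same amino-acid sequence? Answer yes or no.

yes

Codon 1: UCA Ser / UCU Ser — synonymous.
Codon 2: GUA Val / GUA Val — identical.
Codon 3: ACG Thr / ACG Thr — identical.
Codon 4: CCG Pro / CCU Pro — synonymous.
Codon 5: GGG Gly / GGG Gly — identical.
Codon 6: GUG Val / GUC Val — synonymous.
Codon 7: AUC Ile / AUC Ile — identical.
Codon 8: CUC Leu / CUC Leu — identical.
Codon 9: AAG Lys / AAG Lys — identical.
Codon 10: GGU Gly / GGA Gly — synonymous.
Nonsynonymous differences: 0 → same protein.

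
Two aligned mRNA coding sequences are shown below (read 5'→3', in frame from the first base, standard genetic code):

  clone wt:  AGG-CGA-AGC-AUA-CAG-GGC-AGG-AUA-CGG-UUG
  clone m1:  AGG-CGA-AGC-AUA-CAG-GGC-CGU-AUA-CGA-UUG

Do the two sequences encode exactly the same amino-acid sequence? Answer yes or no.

Codon 1: AGG Arg / AGG Arg — identical.
Codon 2: CGA Arg / CGA Arg — identical.
Codon 3: AGC Ser / AGC Ser — identical.
Codon 4: AUA Ile / AUA Ile — identical.
Codon 5: CAG Gln / CAG Gln — identical.
Codon 6: GGC Gly / GGC Gly — identical.
Codon 7: AGG Arg / CGU Arg — synonymous.
Codon 8: AUA Ile / AUA Ile — identical.
Codon 9: CGG Arg / CGA Arg — synonymous.
Codon 10: UUG Leu / UUG Leu — identical.
Nonsynonymous differences: 0 → same protein.

yes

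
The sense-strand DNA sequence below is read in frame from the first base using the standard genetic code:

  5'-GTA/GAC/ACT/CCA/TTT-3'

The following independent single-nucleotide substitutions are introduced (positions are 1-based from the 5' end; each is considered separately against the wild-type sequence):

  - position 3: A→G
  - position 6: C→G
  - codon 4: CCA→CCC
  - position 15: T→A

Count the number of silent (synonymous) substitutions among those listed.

Codon 1: GTA (Val) → GTG (Val) — synonymous.
Codon 2: GAC (Asp) → GAG (Glu) — missense.
Codon 4: CCA (Pro) → CCC (Pro) — synonymous.
Codon 5: TTT (Phe) → TTA (Leu) — missense.
Synonymous: 2 of 4.

2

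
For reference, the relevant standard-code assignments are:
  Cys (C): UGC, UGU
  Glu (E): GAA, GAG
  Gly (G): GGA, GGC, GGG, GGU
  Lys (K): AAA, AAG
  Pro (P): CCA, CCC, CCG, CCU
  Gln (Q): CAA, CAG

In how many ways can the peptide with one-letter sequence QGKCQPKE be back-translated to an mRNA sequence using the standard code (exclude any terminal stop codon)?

Gln: 2 codons.
Gly: 4 codons.
Lys: 2 codons.
Cys: 2 codons.
Gln: 2 codons.
Pro: 4 codons.
Lys: 2 codons.
Glu: 2 codons.
2 × 4 × 2 × 2 × 2 × 4 × 2 × 2 = 1024.

1024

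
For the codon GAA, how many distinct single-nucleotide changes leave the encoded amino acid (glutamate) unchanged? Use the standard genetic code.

Position 1: none → 0 synonymous.
Position 2: none → 0 synonymous.
Position 3: GAG → 1 synonymous.
Total: 0 + 0 + 1 = 1.

1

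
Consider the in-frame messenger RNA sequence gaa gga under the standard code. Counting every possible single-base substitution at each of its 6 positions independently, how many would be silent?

Codon 1 (GAA, Glu): 1 synonymous substitution.
Codon 2 (GGA, Gly): 3 synonymous substitutions.
Total: 1 + 3 = 4.

4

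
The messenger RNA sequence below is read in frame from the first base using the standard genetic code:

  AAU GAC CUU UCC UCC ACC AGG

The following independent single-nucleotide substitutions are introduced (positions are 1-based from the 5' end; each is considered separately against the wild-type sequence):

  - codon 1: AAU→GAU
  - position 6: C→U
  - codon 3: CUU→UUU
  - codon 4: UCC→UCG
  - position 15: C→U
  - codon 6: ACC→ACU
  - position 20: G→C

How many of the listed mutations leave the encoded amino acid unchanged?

Codon 1: AAU (Asn) → GAU (Asp) — missense.
Codon 2: GAC (Asp) → GAU (Asp) — synonymous.
Codon 3: CUU (Leu) → UUU (Phe) — missense.
Codon 4: UCC (Ser) → UCG (Ser) — synonymous.
Codon 5: UCC (Ser) → UCU (Ser) — synonymous.
Codon 6: ACC (Thr) → ACU (Thr) — synonymous.
Codon 7: AGG (Arg) → ACG (Thr) — missense.
Synonymous: 4 of 7.

4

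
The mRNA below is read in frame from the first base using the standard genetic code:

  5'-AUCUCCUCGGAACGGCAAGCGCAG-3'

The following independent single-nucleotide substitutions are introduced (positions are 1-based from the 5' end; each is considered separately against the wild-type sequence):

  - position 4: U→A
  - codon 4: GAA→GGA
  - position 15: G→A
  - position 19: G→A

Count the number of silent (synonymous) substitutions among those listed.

Codon 2: UCC (Ser) → ACC (Thr) — missense.
Codon 4: GAA (Glu) → GGA (Gly) — missense.
Codon 5: CGG (Arg) → CGA (Arg) — synonymous.
Codon 7: GCG (Ala) → ACG (Thr) — missense.
Synonymous: 1 of 4.

1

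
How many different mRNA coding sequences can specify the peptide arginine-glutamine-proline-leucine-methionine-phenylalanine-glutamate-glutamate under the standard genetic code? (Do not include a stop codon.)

Arg: 6 codons.
Gln: 2 codons.
Pro: 4 codons.
Leu: 6 codons.
Met: 1 codon.
Phe: 2 codons.
Glu: 2 codons.
Glu: 2 codons.
6 × 2 × 4 × 6 × 1 × 2 × 2 × 2 = 2304.

2304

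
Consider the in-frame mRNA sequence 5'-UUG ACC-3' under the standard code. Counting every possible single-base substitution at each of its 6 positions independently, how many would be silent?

Codon 1 (UUG, Leu): 2 synonymous substitutions.
Codon 2 (ACC, Thr): 3 synonymous substitutions.
Total: 2 + 3 = 5.

5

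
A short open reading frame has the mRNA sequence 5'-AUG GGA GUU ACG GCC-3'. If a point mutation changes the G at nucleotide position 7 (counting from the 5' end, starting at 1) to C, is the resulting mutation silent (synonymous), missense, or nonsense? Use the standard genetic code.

missense

Position 7 falls in codon 3: GUU → Val.
After the substitution the codon is CUU → Leu.
Val ≠ Leu, so this is a missense mutation.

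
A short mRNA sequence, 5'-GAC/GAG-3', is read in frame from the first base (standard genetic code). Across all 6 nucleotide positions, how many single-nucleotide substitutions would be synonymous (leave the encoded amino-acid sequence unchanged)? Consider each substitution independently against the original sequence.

Codon 1 (GAC, Asp): 1 synonymous substitution.
Codon 2 (GAG, Glu): 1 synonymous substitution.
Total: 1 + 1 = 2.

2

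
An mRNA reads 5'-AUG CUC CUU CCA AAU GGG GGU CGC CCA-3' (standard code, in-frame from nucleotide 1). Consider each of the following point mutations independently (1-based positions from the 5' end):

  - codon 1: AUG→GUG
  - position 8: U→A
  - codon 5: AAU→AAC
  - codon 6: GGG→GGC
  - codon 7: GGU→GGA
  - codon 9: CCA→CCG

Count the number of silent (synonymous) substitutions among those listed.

Codon 1: AUG (Met) → GUG (Val) — missense.
Codon 3: CUU (Leu) → CAU (His) — missense.
Codon 5: AAU (Asn) → AAC (Asn) — synonymous.
Codon 6: GGG (Gly) → GGC (Gly) — synonymous.
Codon 7: GGU (Gly) → GGA (Gly) — synonymous.
Codon 9: CCA (Pro) → CCG (Pro) — synonymous.
Synonymous: 4 of 6.

4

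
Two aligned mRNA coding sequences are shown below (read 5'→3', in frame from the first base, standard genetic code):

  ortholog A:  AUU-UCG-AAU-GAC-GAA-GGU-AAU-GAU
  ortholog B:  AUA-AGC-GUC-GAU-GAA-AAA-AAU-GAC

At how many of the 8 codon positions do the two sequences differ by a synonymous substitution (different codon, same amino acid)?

Codon 1: AUU Ile / AUA Ile — synonymous.
Codon 2: UCG Ser / AGC Ser — synonymous.
Codon 3: AAU Asn / GUC Val — nonsynonymous.
Codon 4: GAC Asp / GAU Asp — synonymous.
Codon 5: GAA Glu / GAA Glu — identical.
Codon 6: GGU Gly / AAA Lys — nonsynonymous.
Codon 7: AAU Asn / AAU Asn — identical.
Codon 8: GAU Asp / GAC Asp — synonymous.
Synonymous differences: 4.

4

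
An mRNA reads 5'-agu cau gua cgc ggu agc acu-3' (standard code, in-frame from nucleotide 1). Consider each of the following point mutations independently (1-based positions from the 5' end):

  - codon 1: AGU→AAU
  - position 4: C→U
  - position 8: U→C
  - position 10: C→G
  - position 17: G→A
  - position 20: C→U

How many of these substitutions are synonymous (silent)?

Codon 1: AGU (Ser) → AAU (Asn) — missense.
Codon 2: CAU (His) → UAU (Tyr) — missense.
Codon 3: GUA (Val) → GCA (Ala) — missense.
Codon 4: CGC (Arg) → GGC (Gly) — missense.
Codon 6: AGC (Ser) → AAC (Asn) — missense.
Codon 7: ACU (Thr) → AUU (Ile) — missense.
Synonymous: 0 of 6.

0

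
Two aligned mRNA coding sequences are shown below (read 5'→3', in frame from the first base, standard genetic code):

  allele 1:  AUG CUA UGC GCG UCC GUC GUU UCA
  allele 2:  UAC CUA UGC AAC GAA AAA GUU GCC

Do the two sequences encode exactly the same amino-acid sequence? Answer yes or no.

Codon 1: AUG Met / UAC Tyr — nonsynonymous.
Codon 2: CUA Leu / CUA Leu — identical.
Codon 3: UGC Cys / UGC Cys — identical.
Codon 4: GCG Ala / AAC Asn — nonsynonymous.
Codon 5: UCC Ser / GAA Glu — nonsynonymous.
Codon 6: GUC Val / AAA Lys — nonsynonymous.
Codon 7: GUU Val / GUU Val — identical.
Codon 8: UCA Ser / GCC Ala — nonsynonymous.
Nonsynonymous differences: 5 → different protein.

no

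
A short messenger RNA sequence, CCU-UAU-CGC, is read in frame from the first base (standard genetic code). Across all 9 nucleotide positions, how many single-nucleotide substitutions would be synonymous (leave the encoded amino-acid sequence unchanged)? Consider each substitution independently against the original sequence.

Codon 1 (CCU, Pro): 3 synonymous substitutions.
Codon 2 (UAU, Tyr): 1 synonymous substitution.
Codon 3 (CGC, Arg): 3 synonymous substitutions.
Total: 3 + 1 + 3 = 7.

7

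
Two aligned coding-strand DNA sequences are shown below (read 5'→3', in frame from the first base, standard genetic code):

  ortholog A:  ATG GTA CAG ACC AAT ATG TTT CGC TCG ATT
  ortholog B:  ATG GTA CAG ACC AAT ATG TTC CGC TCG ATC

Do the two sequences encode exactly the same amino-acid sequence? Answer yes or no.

Codon 1: ATG Met / ATG Met — identical.
Codon 2: GTA Val / GTA Val — identical.
Codon 3: CAG Gln / CAG Gln — identical.
Codon 4: ACC Thr / ACC Thr — identical.
Codon 5: AAT Asn / AAT Asn — identical.
Codon 6: ATG Met / ATG Met — identical.
Codon 7: TTT Phe / TTC Phe — synonymous.
Codon 8: CGC Arg / CGC Arg — identical.
Codon 9: TCG Ser / TCG Ser — identical.
Codon 10: ATT Ile / ATC Ile — synonymous.
Nonsynonymous differences: 0 → same protein.

yes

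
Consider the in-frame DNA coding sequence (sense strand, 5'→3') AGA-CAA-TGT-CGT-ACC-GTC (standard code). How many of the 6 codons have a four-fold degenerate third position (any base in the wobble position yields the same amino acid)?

3

Codon 1 AGA (Arg): third position 2-fold.
Codon 2 CAA (Gln): third position 2-fold.
Codon 3 TGT (Cys): third position 2-fold.
Codon 4 CGT (Arg): third position 4-fold.
Codon 5 ACC (Thr): third position 4-fold.
Codon 6 GTC (Val): third position 4-fold.
Four-fold degenerate third positions: 3.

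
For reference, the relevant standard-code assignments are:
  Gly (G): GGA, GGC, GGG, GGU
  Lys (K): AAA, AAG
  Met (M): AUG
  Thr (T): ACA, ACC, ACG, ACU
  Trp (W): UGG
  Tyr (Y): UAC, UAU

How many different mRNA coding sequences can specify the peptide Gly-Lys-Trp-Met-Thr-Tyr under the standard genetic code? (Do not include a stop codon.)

64

Gly: 4 codons.
Lys: 2 codons.
Trp: 1 codon.
Met: 1 codon.
Thr: 4 codons.
Tyr: 2 codons.
4 × 2 × 1 × 1 × 4 × 2 = 64.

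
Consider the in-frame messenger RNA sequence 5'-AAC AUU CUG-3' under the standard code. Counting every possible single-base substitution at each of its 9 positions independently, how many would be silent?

7

Codon 1 (AAC, Asn): 1 synonymous substitution.
Codon 2 (AUU, Ile): 2 synonymous substitutions.
Codon 3 (CUG, Leu): 4 synonymous substitutions.
Total: 1 + 2 + 4 = 7.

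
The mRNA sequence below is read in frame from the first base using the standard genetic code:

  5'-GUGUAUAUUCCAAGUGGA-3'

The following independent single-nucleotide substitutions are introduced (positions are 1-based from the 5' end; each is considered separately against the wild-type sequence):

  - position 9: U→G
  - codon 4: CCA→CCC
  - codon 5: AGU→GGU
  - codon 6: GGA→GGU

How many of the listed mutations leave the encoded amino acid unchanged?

2

Codon 3: AUU (Ile) → AUG (Met) — missense.
Codon 4: CCA (Pro) → CCC (Pro) — synonymous.
Codon 5: AGU (Ser) → GGU (Gly) — missense.
Codon 6: GGA (Gly) → GGU (Gly) — synonymous.
Synonymous: 2 of 4.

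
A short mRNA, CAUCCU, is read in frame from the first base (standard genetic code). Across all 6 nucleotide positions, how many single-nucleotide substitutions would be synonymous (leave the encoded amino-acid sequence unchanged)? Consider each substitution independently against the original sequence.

4

Codon 1 (CAU, His): 1 synonymous substitution.
Codon 2 (CCU, Pro): 3 synonymous substitutions.
Total: 1 + 3 = 4.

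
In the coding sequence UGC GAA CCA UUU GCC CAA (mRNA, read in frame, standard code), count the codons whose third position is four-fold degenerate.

2

Codon 1 UGC (Cys): third position 2-fold.
Codon 2 GAA (Glu): third position 2-fold.
Codon 3 CCA (Pro): third position 4-fold.
Codon 4 UUU (Phe): third position 2-fold.
Codon 5 GCC (Ala): third position 4-fold.
Codon 6 CAA (Gln): third position 2-fold.
Four-fold degenerate third positions: 2.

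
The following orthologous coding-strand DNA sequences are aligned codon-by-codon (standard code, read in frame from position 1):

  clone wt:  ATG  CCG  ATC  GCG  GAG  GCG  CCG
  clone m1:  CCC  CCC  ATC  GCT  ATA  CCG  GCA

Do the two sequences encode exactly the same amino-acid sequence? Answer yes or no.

no

Codon 1: ATG Met / CCC Pro — nonsynonymous.
Codon 2: CCG Pro / CCC Pro — synonymous.
Codon 3: ATC Ile / ATC Ile — identical.
Codon 4: GCG Ala / GCT Ala — synonymous.
Codon 5: GAG Glu / ATA Ile — nonsynonymous.
Codon 6: GCG Ala / CCG Pro — nonsynonymous.
Codon 7: CCG Pro / GCA Ala — nonsynonymous.
Nonsynonymous differences: 4 → different protein.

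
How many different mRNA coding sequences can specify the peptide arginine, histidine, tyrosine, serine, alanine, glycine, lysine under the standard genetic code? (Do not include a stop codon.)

Arg: 6 codons.
His: 2 codons.
Tyr: 2 codons.
Ser: 6 codons.
Ala: 4 codons.
Gly: 4 codons.
Lys: 2 codons.
6 × 2 × 2 × 6 × 4 × 4 × 2 = 4608.

4608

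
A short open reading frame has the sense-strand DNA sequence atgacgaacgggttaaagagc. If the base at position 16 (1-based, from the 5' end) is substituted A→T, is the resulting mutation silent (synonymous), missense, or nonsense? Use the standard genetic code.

Position 16 falls in codon 6: AAG → Lys.
After the substitution the codon is TAG → Stop.
The new codon is a stop codon, so this is a nonsense mutation.

nonsense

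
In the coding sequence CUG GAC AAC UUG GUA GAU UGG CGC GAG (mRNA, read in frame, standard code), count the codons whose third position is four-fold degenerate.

Codon 1 CUG (Leu): third position 4-fold.
Codon 2 GAC (Asp): third position 2-fold.
Codon 3 AAC (Asn): third position 2-fold.
Codon 4 UUG (Leu): third position 2-fold.
Codon 5 GUA (Val): third position 4-fold.
Codon 6 GAU (Asp): third position 2-fold.
Codon 7 UGG (Trp): third position 1-fold.
Codon 8 CGC (Arg): third position 4-fold.
Codon 9 GAG (Glu): third position 2-fold.
Four-fold degenerate third positions: 3.

3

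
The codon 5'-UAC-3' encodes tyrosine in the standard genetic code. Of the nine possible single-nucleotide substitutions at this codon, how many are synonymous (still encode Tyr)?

Position 1: none → 0 synonymous.
Position 2: none → 0 synonymous.
Position 3: UAU → 1 synonymous.
Total: 0 + 0 + 1 = 1.

1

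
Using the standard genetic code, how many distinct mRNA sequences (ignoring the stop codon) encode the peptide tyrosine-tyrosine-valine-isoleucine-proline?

192

Tyr: 2 codons.
Tyr: 2 codons.
Val: 4 codons.
Ile: 3 codons.
Pro: 4 codons.
2 × 2 × 4 × 3 × 4 = 192.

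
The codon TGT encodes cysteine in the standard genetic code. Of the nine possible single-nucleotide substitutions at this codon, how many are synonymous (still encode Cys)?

Position 1: none → 0 synonymous.
Position 2: none → 0 synonymous.
Position 3: TGC → 1 synonymous.
Total: 0 + 0 + 1 = 1.

1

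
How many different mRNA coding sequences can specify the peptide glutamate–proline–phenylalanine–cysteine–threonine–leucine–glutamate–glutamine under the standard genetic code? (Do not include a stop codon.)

3072

Glu: 2 codons.
Pro: 4 codons.
Phe: 2 codons.
Cys: 2 codons.
Thr: 4 codons.
Leu: 6 codons.
Glu: 2 codons.
Gln: 2 codons.
2 × 4 × 2 × 2 × 4 × 6 × 2 × 2 = 3072.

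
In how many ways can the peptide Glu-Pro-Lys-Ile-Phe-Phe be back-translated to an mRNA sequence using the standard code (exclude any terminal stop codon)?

192

Glu: 2 codons.
Pro: 4 codons.
Lys: 2 codons.
Ile: 3 codons.
Phe: 2 codons.
Phe: 2 codons.
2 × 4 × 2 × 3 × 2 × 2 = 192.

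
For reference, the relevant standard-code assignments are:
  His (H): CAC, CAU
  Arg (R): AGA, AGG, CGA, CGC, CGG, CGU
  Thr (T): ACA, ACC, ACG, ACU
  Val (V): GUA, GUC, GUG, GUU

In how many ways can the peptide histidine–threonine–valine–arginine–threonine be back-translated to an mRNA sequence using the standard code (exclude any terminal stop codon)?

His: 2 codons.
Thr: 4 codons.
Val: 4 codons.
Arg: 6 codons.
Thr: 4 codons.
2 × 4 × 4 × 6 × 4 = 768.

768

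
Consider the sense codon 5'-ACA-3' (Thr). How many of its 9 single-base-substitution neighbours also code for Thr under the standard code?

3

Position 1: none → 0 synonymous.
Position 2: none → 0 synonymous.
Position 3: ACT, ACC, ACG → 3 synonymous.
Total: 0 + 0 + 3 = 3.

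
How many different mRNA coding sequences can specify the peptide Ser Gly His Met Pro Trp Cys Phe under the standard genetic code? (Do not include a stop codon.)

768

Ser: 6 codons.
Gly: 4 codons.
His: 2 codons.
Met: 1 codon.
Pro: 4 codons.
Trp: 1 codon.
Cys: 2 codons.
Phe: 2 codons.
6 × 4 × 2 × 1 × 4 × 1 × 2 × 2 = 768.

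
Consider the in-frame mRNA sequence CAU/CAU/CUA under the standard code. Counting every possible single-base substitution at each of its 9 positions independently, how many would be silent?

6

Codon 1 (CAU, His): 1 synonymous substitution.
Codon 2 (CAU, His): 1 synonymous substitution.
Codon 3 (CUA, Leu): 4 synonymous substitutions.
Total: 1 + 1 + 4 = 6.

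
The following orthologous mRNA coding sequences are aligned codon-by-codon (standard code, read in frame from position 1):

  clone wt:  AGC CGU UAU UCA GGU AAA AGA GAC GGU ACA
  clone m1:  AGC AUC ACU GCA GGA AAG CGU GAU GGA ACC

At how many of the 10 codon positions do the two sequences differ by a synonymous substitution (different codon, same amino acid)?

Codon 1: AGC Ser / AGC Ser — identical.
Codon 2: CGU Arg / AUC Ile — nonsynonymous.
Codon 3: UAU Tyr / ACU Thr — nonsynonymous.
Codon 4: UCA Ser / GCA Ala — nonsynonymous.
Codon 5: GGU Gly / GGA Gly — synonymous.
Codon 6: AAA Lys / AAG Lys — synonymous.
Codon 7: AGA Arg / CGU Arg — synonymous.
Codon 8: GAC Asp / GAU Asp — synonymous.
Codon 9: GGU Gly / GGA Gly — synonymous.
Codon 10: ACA Thr / ACC Thr — synonymous.
Synonymous differences: 6.

6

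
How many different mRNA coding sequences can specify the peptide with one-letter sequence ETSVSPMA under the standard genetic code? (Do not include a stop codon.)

Glu: 2 codons.
Thr: 4 codons.
Ser: 6 codons.
Val: 4 codons.
Ser: 6 codons.
Pro: 4 codons.
Met: 1 codon.
Ala: 4 codons.
2 × 4 × 6 × 4 × 6 × 4 × 1 × 4 = 18432.

18432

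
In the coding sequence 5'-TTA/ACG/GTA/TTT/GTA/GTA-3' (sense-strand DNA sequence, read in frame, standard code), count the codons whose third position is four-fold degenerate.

Codon 1 TTA (Leu): third position 2-fold.
Codon 2 ACG (Thr): third position 4-fold.
Codon 3 GTA (Val): third position 4-fold.
Codon 4 TTT (Phe): third position 2-fold.
Codon 5 GTA (Val): third position 4-fold.
Codon 6 GTA (Val): third position 4-fold.
Four-fold degenerate third positions: 4.

4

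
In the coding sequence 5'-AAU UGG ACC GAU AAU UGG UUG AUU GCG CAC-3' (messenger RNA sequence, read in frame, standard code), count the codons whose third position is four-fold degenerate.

2

Codon 1 AAU (Asn): third position 2-fold.
Codon 2 UGG (Trp): third position 1-fold.
Codon 3 ACC (Thr): third position 4-fold.
Codon 4 GAU (Asp): third position 2-fold.
Codon 5 AAU (Asn): third position 2-fold.
Codon 6 UGG (Trp): third position 1-fold.
Codon 7 UUG (Leu): third position 2-fold.
Codon 8 AUU (Ile): third position 3-fold.
Codon 9 GCG (Ala): third position 4-fold.
Codon 10 CAC (His): third position 2-fold.
Four-fold degenerate third positions: 2.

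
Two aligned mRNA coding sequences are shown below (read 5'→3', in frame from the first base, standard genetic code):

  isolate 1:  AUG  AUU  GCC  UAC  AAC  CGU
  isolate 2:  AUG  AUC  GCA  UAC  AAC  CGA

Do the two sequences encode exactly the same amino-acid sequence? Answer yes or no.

Codon 1: AUG Met / AUG Met — identical.
Codon 2: AUU Ile / AUC Ile — synonymous.
Codon 3: GCC Ala / GCA Ala — synonymous.
Codon 4: UAC Tyr / UAC Tyr — identical.
Codon 5: AAC Asn / AAC Asn — identical.
Codon 6: CGU Arg / CGA Arg — synonymous.
Nonsynonymous differences: 0 → same protein.

yes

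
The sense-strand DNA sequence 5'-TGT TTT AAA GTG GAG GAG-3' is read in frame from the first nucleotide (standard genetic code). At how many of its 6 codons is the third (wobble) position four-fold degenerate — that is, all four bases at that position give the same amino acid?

Codon 1 TGT (Cys): third position 2-fold.
Codon 2 TTT (Phe): third position 2-fold.
Codon 3 AAA (Lys): third position 2-fold.
Codon 4 GTG (Val): third position 4-fold.
Codon 5 GAG (Glu): third position 2-fold.
Codon 6 GAG (Glu): third position 2-fold.
Four-fold degenerate third positions: 1.

1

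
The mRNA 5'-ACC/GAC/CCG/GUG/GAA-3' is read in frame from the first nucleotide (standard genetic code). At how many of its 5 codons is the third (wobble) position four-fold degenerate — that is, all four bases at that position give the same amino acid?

Codon 1 ACC (Thr): third position 4-fold.
Codon 2 GAC (Asp): third position 2-fold.
Codon 3 CCG (Pro): third position 4-fold.
Codon 4 GUG (Val): third position 4-fold.
Codon 5 GAA (Glu): third position 2-fold.
Four-fold degenerate third positions: 3.

3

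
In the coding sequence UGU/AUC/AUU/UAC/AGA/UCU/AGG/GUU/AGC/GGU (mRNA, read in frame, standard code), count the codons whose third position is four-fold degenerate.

Codon 1 UGU (Cys): third position 2-fold.
Codon 2 AUC (Ile): third position 3-fold.
Codon 3 AUU (Ile): third position 3-fold.
Codon 4 UAC (Tyr): third position 2-fold.
Codon 5 AGA (Arg): third position 2-fold.
Codon 6 UCU (Ser): third position 4-fold.
Codon 7 AGG (Arg): third position 2-fold.
Codon 8 GUU (Val): third position 4-fold.
Codon 9 AGC (Ser): third position 2-fold.
Codon 10 GGU (Gly): third position 4-fold.
Four-fold degenerate third positions: 3.

3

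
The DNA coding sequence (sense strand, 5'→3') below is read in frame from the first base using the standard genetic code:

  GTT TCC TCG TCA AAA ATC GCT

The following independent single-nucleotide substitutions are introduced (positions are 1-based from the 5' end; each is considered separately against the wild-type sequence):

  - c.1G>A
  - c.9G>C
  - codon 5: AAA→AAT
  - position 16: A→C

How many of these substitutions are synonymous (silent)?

Codon 1: GTT (Val) → ATT (Ile) — missense.
Codon 3: TCG (Ser) → TCC (Ser) — synonymous.
Codon 5: AAA (Lys) → AAT (Asn) — missense.
Codon 6: ATC (Ile) → CTC (Leu) — missense.
Synonymous: 1 of 4.

1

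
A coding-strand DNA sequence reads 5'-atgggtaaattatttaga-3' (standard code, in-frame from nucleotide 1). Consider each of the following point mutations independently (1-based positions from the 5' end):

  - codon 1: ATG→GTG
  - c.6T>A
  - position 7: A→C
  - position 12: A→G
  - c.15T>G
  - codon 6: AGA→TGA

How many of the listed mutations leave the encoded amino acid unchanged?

2

Codon 1: ATG (Met) → GTG (Val) — missense.
Codon 2: GGT (Gly) → GGA (Gly) — synonymous.
Codon 3: AAA (Lys) → CAA (Gln) — missense.
Codon 4: TTA (Leu) → TTG (Leu) — synonymous.
Codon 5: TTT (Phe) → TTG (Leu) — missense.
Codon 6: AGA (Arg) → TGA (Stop) — nonsense.
Synonymous: 2 of 6.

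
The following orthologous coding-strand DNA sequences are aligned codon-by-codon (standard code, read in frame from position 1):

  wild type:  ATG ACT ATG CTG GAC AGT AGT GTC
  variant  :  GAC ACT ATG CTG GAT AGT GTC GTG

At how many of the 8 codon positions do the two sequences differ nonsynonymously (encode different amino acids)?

Codon 1: ATG Met / GAC Asp — nonsynonymous.
Codon 2: ACT Thr / ACT Thr — identical.
Codon 3: ATG Met / ATG Met — identical.
Codon 4: CTG Leu / CTG Leu — identical.
Codon 5: GAC Asp / GAT Asp — synonymous.
Codon 6: AGT Ser / AGT Ser — identical.
Codon 7: AGT Ser / GTC Val — nonsynonymous.
Codon 8: GTC Val / GTG Val — synonymous.
Nonsynonymous differences: 2.

2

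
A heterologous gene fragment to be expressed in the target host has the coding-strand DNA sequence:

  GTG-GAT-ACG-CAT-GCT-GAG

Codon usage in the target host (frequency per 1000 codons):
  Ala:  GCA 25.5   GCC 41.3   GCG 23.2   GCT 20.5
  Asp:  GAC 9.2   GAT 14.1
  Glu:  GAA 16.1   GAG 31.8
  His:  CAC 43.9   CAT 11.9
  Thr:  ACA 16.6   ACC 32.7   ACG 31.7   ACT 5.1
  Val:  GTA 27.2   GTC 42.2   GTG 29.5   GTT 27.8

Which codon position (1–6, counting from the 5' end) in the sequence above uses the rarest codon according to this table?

Codon 1 GTG (Val): 29.5 per 1000.
Codon 2 GAT (Asp): 14.1 per 1000.
Codon 3 ACG (Thr): 31.7 per 1000.
Codon 4 CAT (His): 11.9 per 1000.
Codon 5 GCT (Ala): 20.5 per 1000.
Codon 6 GAG (Glu): 31.8 per 1000.
Lowest frequency is 11.9 at codon 4.

4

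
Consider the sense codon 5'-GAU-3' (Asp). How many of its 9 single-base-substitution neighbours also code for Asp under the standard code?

Position 1: none → 0 synonymous.
Position 2: none → 0 synonymous.
Position 3: GAC → 1 synonymous.
Total: 0 + 0 + 1 = 1.

1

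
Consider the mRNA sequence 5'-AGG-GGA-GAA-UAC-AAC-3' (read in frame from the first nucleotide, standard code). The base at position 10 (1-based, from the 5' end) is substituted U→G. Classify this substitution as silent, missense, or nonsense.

missense

Position 10 falls in codon 4: UAC → Tyr.
After the substitution the codon is GAC → Asp.
Tyr ≠ Asp, so this is a missense mutation.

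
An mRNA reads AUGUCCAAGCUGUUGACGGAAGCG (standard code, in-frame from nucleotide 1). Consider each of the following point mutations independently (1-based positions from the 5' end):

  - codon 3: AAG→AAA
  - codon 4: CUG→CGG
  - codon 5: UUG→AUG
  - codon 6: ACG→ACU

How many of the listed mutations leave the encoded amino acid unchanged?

2

Codon 3: AAG (Lys) → AAA (Lys) — synonymous.
Codon 4: CUG (Leu) → CGG (Arg) — missense.
Codon 5: UUG (Leu) → AUG (Met) — missense.
Codon 6: ACG (Thr) → ACU (Thr) — synonymous.
Synonymous: 2 of 4.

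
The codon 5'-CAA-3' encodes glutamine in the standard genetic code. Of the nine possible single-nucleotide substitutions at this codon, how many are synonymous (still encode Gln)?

1

Position 1: none → 0 synonymous.
Position 2: none → 0 synonymous.
Position 3: CAG → 1 synonymous.
Total: 0 + 0 + 1 = 1.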